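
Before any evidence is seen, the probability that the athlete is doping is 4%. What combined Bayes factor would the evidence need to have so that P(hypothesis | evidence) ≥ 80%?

96

Prior odds = 0.04/0.96 = 1/24.
Target odds = 0.8/0.2 = 4.
Required Bayes factor = 4 ÷ (1/24) = 96.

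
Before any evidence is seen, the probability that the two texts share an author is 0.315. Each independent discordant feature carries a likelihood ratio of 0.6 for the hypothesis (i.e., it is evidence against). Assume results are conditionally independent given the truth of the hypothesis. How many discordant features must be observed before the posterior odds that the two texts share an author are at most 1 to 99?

Prior odds = 0.315/0.685 = 63/137.
Likelihood ratio per discordant feature = 0.6.
Target odds = 1/99.
Require 0.6ⁿ ≤ 1/99 ÷ (63/137) = 137/6237.
0.6⁷ = 2187/78125 is still above 137/6237 but 0.6⁸ = 6561/390625 is at or below it, so n = 8.

8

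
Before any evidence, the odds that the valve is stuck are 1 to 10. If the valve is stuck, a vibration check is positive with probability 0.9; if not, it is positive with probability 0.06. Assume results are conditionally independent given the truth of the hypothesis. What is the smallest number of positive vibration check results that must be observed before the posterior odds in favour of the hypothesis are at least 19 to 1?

Prior odds = 0.1.
Likelihood ratio of a positive = 0.9/0.06 = 15.
Target odds = 19.
Need 0.1 × 15ⁿ ≥ 19, i.e. 15ⁿ ≥ 190.
15¹ = 15 falls short of 190 but 15² = 225 reaches it, so n = 2.

2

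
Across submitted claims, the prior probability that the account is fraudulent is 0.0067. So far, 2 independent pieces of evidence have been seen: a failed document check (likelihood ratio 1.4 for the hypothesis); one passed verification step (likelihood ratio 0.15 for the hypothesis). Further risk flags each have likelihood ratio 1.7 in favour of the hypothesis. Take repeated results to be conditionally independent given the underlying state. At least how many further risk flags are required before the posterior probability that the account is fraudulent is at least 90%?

Prior odds = 0.0067/0.9933 = 67/9933.
Combined Bayes factor of the evidence already in hand = 1.4 × 0.15 = 0.21.
Odds after that evidence = (67/9933) × 0.21 = 67/47300.
Target odds = 0.9/0.1 = 9.
Need 1.7ⁿ ≥ 9 ÷ (67/47300) = 425700/67.
1.7¹⁶ ≈4866.12 falls short of 425700/67 but 1.7¹⁷ ≈8272.4 reaches it, so n = 17.

17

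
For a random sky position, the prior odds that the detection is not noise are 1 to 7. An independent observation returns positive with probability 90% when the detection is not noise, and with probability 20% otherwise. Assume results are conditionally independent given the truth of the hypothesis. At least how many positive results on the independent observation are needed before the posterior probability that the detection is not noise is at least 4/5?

Prior odds = 1/7.
Likelihood ratio of a positive result = 0.9/0.2 = 4.5.
Target posterior odds = 0.8/0.2 = 4.
Require 4.5ⁿ ≥ 4 ÷ (1/7) = 28.
4.5² = 20.25 falls short of 28 but 4.5³ = 91.125 reaches it, so n = 3.

3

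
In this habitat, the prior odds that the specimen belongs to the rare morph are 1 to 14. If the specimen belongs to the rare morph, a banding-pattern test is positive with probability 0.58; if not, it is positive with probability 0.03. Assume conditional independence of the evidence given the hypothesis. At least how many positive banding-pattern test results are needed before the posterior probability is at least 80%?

Prior odds = 1/14.
Likelihood ratio of a positive = 0.58/0.03 = 58/3.
Target posterior odds = 0.8/0.2 = 4.
Require (58/3)ⁿ ≥ 4 ÷ (1/14) = 56.
(58/3)¹ = 58/3 falls short of 56 but (58/3)² = 3364/9 reaches it, so n = 2.

2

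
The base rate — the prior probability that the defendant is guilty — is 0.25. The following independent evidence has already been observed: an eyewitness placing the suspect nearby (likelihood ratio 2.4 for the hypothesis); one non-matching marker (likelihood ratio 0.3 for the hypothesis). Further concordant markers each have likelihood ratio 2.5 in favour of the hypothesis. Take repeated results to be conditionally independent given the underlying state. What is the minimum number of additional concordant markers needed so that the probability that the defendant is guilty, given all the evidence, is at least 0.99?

Prior odds = 0.25/0.75 = 1/3.
Combined Bayes factor of the evidence already in hand = 2.4 × 0.3 = 0.72.
Odds after that evidence = (1/3) × 0.72 = 0.24.
Target odds = 0.99/0.01 = 99.
Need 2.5ⁿ ≥ 99 ÷ 0.24 = 412.5.
2.5⁶ = 244.140625 falls short of 412.5 but 2.5⁷ = 610.3515625 reaches it, so n = 7.

7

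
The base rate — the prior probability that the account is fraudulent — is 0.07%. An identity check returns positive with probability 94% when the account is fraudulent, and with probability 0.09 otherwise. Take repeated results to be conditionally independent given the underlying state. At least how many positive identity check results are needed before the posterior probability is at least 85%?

4

Prior odds: 0.0007 ÷ 0.9993 = 7/9993.
Likelihood ratio of a positive result = 0.94/0.09 = 94/9.
Target posterior odds = 0.85/0.15 = 17/3.
Require (94/9)ⁿ ≥ 17/3 ÷ (7/9993) = 56627/7.
(94/9)³ = 830584/729 falls short of 56627/7 but (94/9)⁴ = 78074896/6561 reaches it, so n = 4.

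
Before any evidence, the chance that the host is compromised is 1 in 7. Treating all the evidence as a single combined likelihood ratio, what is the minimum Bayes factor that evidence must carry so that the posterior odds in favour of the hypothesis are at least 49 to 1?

Prior odds = (1/7)/(6/7) = 1/6.
Target odds = 49.
Required Bayes factor = 49 ÷ (1/6) = 294.

294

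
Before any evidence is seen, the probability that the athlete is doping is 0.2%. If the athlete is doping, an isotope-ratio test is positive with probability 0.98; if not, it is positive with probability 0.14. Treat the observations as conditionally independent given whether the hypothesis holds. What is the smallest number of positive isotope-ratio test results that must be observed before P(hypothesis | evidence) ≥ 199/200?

Prior odds = 0.002/0.998 = 1/499.
Likelihood ratio of a positive = 0.98/0.14 = 7.
Target odds: 0.995 ÷ 0.005 = 199.
Need (1/499) × 7ⁿ ≥ 199, i.e. 7ⁿ ≥ 99301.
7⁵ = 16807 falls short of 99301 but 7⁶ = 117649 reaches it, so n = 6.

6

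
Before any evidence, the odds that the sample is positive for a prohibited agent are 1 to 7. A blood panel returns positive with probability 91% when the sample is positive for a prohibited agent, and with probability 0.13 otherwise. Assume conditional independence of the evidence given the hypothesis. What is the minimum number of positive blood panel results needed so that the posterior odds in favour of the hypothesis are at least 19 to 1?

3

Prior odds = 1/7.
Likelihood ratio of a positive result = 0.91/0.13 = 7.
Target odds = 19.
Need (1/7) × 7ⁿ ≥ 19, i.e. 7ⁿ ≥ 133.
7² = 49 falls short of 133 but 7³ = 343 reaches it, so n = 3.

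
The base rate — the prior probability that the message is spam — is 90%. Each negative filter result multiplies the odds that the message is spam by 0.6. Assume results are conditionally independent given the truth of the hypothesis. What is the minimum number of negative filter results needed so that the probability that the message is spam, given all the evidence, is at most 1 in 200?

Prior odds: 0.9 ÷ 0.1 = 9.
Likelihood ratio per negative filter result = 0.6.
Target odds: 0.005 ÷ 0.995 = 1/199.
Require 0.6ⁿ ≤ 1/199 ÷ 9 = 1/1791.
0.6¹⁴ ≈0.000783642 is still above 1/1791 but 0.6¹⁵ ≈0.000470185 is at or below it, so n = 15.

15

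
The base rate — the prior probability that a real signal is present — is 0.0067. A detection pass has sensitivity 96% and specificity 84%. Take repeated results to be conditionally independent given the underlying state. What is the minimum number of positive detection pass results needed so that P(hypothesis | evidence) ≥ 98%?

Prior odds: 0.0067 ÷ 0.9933 = 67/9933.
False-positive rate = 1 − 0.84 = 0.16; likelihood ratio of a positive = 0.96/0.16 = 6.
Target posterior odds = 0.98/0.02 = 49.
Require 6ⁿ ≥ 49 ÷ (67/9933) = 486717/67.
6⁴ = 1296 falls short of 486717/67 but 6⁵ = 7776 reaches it, so n = 5.

5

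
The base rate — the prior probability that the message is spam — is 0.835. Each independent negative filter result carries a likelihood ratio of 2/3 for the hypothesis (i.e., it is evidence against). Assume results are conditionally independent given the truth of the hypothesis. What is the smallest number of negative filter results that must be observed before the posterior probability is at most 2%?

14

Prior odds = 0.835/0.165 = 167/33.
Likelihood ratio per negative filter result = 2/3.
Target odds: 0.02 ÷ 0.98 = 1/49.
Need (167/33) × (2/3)ⁿ ≤ 1/49, i.e. (2/3)ⁿ ≤ 33/8183.
(2/3)¹³ = 8192/1594323 is still above 33/8183 but (2/3)¹⁴ = 16384/4782969 is at or below it, so n = 14.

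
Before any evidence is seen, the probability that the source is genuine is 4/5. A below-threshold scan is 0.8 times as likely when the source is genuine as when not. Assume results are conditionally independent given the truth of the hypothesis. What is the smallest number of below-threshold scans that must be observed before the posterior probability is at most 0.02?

24

Prior odds = 0.8/0.2 = 4.
Likelihood ratio per below-threshold scan = 0.8.
Target odds: 0.02 ÷ 0.98 = 1/49.
Need 4 × 0.8ⁿ ≤ 1/49, i.e. 0.8ⁿ ≤ 1/196.
0.8²³ ≈0.00590296 is still above 1/196 but 0.8²⁴ ≈0.00472237 is at or below it, so n = 24.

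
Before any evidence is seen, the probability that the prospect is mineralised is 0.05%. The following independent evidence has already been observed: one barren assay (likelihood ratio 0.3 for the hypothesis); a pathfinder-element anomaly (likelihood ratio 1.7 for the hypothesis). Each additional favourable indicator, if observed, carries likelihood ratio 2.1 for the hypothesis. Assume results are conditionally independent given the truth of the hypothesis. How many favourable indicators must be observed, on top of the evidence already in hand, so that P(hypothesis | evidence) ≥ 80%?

14

Prior odds = 0.0005/0.9995 = 1/1999.
Combined Bayes factor of the evidence already in hand = 0.3 × 1.7 = 0.51.
Odds after that evidence = (1/1999) × 0.51 = 51/199900.
Target odds = 0.8/0.2 = 4.
Need 2.1ⁿ ≥ 4 ÷ (51/199900) = 799600/51.
2.1¹³ ≈15447.2 falls short of 799600/51 but 2.1¹⁴ ≈32439.2 reaches it, so n = 14.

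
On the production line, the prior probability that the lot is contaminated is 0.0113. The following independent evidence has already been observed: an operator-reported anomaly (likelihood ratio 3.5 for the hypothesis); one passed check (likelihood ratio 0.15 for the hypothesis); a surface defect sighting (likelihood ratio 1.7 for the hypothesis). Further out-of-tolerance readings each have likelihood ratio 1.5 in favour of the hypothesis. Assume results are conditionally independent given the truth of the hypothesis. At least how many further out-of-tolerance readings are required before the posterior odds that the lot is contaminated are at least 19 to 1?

Prior odds = 0.0113/0.9887 = 113/9887.
Combined Bayes factor of the evidence already in hand = 3.5 × 0.15 × 1.7 = 0.8925.
Odds after that evidence = (113/9887) × 0.8925 = 40341/3954800.
Target odds = 19.
Need 1.5ⁿ ≥ 19 ÷ (40341/3954800) = 75141200/40341.
1.5¹⁸ = 387420489/262144 falls short of 75141200/40341 but 1.5¹⁹ ≈2216.84 reaches it, so n = 19.

19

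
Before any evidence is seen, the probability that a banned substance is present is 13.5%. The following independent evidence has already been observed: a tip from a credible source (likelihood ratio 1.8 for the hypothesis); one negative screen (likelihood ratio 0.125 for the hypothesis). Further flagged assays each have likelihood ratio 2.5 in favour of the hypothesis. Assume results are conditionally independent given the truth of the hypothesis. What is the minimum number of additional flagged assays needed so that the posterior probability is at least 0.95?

7

Prior odds = 0.135/0.865 = 27/173.
Combined Bayes factor of the evidence already in hand = 1.8 × 0.125 = 0.225.
Odds after that evidence = (27/173) × 0.225 = 243/6920.
Target odds = 0.95/0.05 = 19.
Need 2.5ⁿ ≥ 19 ÷ (243/6920) = 131480/243.
2.5⁶ = 244.140625 falls short of 131480/243 but 2.5⁷ = 610.3515625 reaches it, so n = 7.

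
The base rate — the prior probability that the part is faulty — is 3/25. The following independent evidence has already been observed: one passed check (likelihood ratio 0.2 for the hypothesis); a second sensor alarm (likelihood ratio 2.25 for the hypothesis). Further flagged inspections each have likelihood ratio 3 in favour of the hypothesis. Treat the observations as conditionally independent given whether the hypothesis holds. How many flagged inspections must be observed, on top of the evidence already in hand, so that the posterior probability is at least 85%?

Prior odds = 0.12/0.88 = 3/22.
Combined Bayes factor of the evidence already in hand = 0.2 × 2.25 = 0.45.
Odds after that evidence = (3/22) × 0.45 = 27/440.
Target odds = 0.85/0.15 = 17/3.
Need 3ⁿ ≥ 17/3 ÷ (27/440) = 7480/81.
3⁴ = 81 falls short of 7480/81 but 3⁵ = 243 reaches it, so n = 5.

5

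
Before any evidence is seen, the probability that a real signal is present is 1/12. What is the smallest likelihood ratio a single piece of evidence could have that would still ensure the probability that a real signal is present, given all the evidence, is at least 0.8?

Prior odds = (1/12)/(11/12) = 1/11.
Target odds = 0.8/0.2 = 4.
Required Bayes factor = 4 ÷ (1/11) = 44.

44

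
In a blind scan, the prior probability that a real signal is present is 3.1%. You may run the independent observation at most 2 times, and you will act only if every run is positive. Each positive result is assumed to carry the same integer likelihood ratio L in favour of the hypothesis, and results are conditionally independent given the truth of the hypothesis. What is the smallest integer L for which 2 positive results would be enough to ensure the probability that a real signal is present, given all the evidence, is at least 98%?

40

Prior odds = 0.031/0.969 = 31/969.
Target odds = 0.98/0.02 = 49.
Need L² ≥ 49 ÷ (31/969) = 47481/31.
39² = 1521 < 47481/31 ≤ 1600 = 40², so L = 40.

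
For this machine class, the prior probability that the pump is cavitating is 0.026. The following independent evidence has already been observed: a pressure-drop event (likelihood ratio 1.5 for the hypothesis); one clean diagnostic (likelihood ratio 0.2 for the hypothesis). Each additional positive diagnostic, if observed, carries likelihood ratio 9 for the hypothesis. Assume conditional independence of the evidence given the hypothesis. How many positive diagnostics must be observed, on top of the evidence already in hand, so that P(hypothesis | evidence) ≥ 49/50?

Prior odds = 0.026/0.974 = 13/487.
Combined Bayes factor of the evidence already in hand = 1.5 × 0.2 = 0.3.
Odds after that evidence = (13/487) × 0.3 = 39/4870.
Target odds = 0.98/0.02 = 49.
Need 9ⁿ ≥ 49 ÷ (39/4870) = 238630/39.
9³ = 729 falls short of 238630/39 but 9⁴ = 6561 reaches it, so n = 4.

4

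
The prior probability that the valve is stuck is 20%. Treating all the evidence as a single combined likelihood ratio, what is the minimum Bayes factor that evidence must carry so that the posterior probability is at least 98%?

Prior odds = 0.2/0.8 = 0.25.
Target odds = 0.98/0.02 = 49.
Required Bayes factor = 49 ÷ 0.25 = 196.

196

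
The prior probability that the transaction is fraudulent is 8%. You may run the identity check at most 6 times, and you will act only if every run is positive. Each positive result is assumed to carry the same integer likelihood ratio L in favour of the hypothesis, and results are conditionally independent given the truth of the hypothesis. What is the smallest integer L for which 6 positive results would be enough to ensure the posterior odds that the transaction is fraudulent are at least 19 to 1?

Prior odds = 0.08/0.92 = 2/23.
Target odds = 19.
Need L⁶ ≥ 19 ÷ (2/23) = 218.5.
2⁶ = 64 < 218.5 ≤ 729 = 3⁶, so L = 3.

3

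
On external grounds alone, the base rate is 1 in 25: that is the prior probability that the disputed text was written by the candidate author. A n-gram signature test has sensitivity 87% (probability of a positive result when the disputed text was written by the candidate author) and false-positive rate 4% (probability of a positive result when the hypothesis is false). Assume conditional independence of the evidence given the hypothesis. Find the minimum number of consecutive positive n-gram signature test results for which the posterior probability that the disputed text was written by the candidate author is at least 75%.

2

Prior odds = 0.04/0.96 = 1/24.
Likelihood ratio of a positive result = 0.87/0.04 = 21.75.
Target posterior odds = 0.75/0.25 = 3.
Require 21.75ⁿ ≥ 3 ÷ (1/24) = 72.
21.75¹ = 21.75 falls short of 72 but 21.75² = 473.0625 reaches it, so n = 2.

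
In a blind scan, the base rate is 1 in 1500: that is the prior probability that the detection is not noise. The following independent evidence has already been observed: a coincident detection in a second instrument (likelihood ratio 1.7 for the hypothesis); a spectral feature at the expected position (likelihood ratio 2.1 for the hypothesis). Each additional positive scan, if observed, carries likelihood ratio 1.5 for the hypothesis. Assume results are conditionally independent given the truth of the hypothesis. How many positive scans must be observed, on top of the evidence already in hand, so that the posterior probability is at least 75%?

Prior odds = (1/1500)/(1499/1500) = 1/1499.
Combined Bayes factor of the evidence already in hand = 1.7 × 2.1 = 3.57.
Odds after that evidence = (1/1499) × 3.57 = 357/149900.
Target odds = 0.75/0.25 = 3.
Need 1.5ⁿ ≥ 3 ÷ (357/149900) = 149900/119.
1.5¹⁷ = 129140163/131072 falls short of 149900/119 but 1.5¹⁸ = 387420489/262144 reaches it, so n = 18.

18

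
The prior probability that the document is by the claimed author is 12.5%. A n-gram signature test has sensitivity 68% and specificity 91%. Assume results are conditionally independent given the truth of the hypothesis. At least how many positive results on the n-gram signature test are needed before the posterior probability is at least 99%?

4

Prior odds: 0.125 ÷ 0.875 = 1/7.
False-positive rate = 1 − 0.91 = 0.09; likelihood ratio of a positive = 0.68/0.09 = 68/9.
Target odds: 0.99 ÷ 0.01 = 99.
Require (68/9)ⁿ ≥ 99 ÷ (1/7) = 693.
(68/9)³ = 314432/729 falls short of 693 but (68/9)⁴ = 21381376/6561 reaches it, so n = 4.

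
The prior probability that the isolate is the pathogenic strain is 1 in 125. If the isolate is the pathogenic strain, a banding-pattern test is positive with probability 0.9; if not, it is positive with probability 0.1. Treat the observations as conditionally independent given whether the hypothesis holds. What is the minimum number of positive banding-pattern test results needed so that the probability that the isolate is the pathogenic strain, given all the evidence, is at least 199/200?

5

Prior odds: 0.008 ÷ 0.992 = 1/124.
Likelihood ratio of a positive = 0.9/0.1 = 9.
Target odds: 0.995 ÷ 0.005 = 199.
Require 9ⁿ ≥ 199 ÷ (1/124) = 24676.
9⁴ = 6561 falls short of 24676 but 9⁵ = 59049 reaches it, so n = 5.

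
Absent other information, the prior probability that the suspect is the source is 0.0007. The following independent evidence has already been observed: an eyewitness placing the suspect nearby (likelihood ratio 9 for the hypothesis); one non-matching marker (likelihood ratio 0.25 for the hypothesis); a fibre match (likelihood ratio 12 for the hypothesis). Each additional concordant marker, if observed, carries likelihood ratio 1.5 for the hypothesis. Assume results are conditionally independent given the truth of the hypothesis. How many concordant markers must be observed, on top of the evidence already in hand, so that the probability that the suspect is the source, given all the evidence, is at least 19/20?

Prior odds = 0.0007/0.9993 = 7/9993.
Combined Bayes factor of the evidence already in hand = 9 × 0.25 × 12 = 27.
Odds after that evidence = (7/9993) × 27 = 63/3331.
Target odds = 0.95/0.05 = 19.
Need 1.5ⁿ ≥ 19 ÷ (63/3331) = 63289/63.
1.5¹⁷ = 129140163/131072 falls short of 63289/63 but 1.5¹⁸ = 387420489/262144 reaches it, so n = 18.

18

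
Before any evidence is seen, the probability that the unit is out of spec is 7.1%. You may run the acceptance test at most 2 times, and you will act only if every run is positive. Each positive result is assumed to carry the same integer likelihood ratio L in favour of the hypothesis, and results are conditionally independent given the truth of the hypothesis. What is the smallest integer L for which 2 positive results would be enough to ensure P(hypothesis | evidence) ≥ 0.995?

52

Prior odds = 0.071/0.929 = 71/929.
Target odds = 0.995/0.005 = 199.
Need L² ≥ 199 ÷ (71/929) = 184871/71.
51² = 2601 < 184871/71 ≤ 2704 = 52², so L = 52.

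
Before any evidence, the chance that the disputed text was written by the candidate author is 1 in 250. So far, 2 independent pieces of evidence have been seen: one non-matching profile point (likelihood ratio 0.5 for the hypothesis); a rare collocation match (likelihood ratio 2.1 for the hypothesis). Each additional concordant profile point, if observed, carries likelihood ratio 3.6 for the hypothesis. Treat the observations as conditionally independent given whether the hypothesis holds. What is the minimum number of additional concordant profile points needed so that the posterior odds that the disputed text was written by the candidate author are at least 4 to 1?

6

Prior odds = 0.004/0.996 = 1/249.
Combined Bayes factor of the evidence already in hand = 0.5 × 2.1 = 1.05.
Odds after that evidence = (1/249) × 1.05 = 7/1660.
Target odds = 4.
Need 3.6ⁿ ≥ 4 ÷ (7/1660) = 6640/7.
3.6⁵ = 604.66176 falls short of 6640/7 but 3.6⁶ = 34012224/15625 reaches it, so n = 6.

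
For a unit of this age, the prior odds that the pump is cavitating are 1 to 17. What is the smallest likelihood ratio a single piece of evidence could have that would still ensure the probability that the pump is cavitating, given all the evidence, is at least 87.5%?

Prior odds = 1/17.
Target odds = 0.875/0.125 = 7.
Required Bayes factor = 7 ÷ (1/17) = 119.

119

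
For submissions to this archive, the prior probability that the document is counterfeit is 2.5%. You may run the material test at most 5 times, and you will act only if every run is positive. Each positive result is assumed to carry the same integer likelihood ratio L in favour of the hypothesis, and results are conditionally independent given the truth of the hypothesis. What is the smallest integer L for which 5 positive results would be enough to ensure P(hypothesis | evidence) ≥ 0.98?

Prior odds = 0.025/0.975 = 1/39.
Target odds = 0.98/0.02 = 49.
Need L⁵ ≥ 49 ÷ (1/39) = 1911.
4⁵ = 1024 < 1911 ≤ 3125 = 5⁵, so L = 5.

5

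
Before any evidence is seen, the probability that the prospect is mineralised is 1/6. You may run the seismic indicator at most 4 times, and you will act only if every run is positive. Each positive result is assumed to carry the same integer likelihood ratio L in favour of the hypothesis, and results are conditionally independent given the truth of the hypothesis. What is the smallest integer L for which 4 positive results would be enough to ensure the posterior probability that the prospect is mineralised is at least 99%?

5

Prior odds = (1/6)/(5/6) = 0.2.
Target odds = 0.99/0.01 = 99.
Need L⁴ ≥ 99 ÷ 0.2 = 495.
4⁴ = 256 < 495 ≤ 625 = 5⁴, so L = 5.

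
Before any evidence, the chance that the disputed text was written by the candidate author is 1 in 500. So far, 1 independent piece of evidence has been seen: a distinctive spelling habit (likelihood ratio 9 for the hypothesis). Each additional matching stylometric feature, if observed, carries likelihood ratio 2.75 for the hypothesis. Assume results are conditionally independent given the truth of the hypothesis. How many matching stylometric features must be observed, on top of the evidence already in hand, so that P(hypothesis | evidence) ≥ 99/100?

Prior odds = 0.002/0.998 = 1/499.
Bayes factor of the evidence already in hand = 9.
Odds after that evidence = (1/499) × 9 = 9/499.
Target odds = 0.99/0.01 = 99.
Need 2.75ⁿ ≥ 99 ÷ (9/499) = 5489.
2.75⁸ = 214358881/65536 falls short of 5489 but 2.75⁹ ≈8994.86 reaches it, so n = 9.

9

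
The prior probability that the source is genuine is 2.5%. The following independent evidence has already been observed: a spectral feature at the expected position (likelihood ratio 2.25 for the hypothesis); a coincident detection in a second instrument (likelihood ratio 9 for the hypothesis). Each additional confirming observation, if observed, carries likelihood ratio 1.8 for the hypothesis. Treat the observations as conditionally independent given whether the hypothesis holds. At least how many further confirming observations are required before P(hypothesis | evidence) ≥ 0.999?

Prior odds = 0.025/0.975 = 1/39.
Combined Bayes factor of the evidence already in hand = 2.25 × 9 = 20.25.
Odds after that evidence = (1/39) × 20.25 = 27/52.
Target odds = 0.999/0.001 = 999.
Need 1.8ⁿ ≥ 999 ÷ (27/52) = 1924.
1.8¹² ≈1156.83 falls short of 1924 but 1.8¹³ ≈2082.3 reaches it, so n = 13.

13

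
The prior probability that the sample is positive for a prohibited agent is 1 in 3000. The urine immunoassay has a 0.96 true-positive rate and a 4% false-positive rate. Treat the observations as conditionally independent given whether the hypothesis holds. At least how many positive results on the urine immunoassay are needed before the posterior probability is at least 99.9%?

Prior odds: (1/3000) ÷ (2999/3000) = 1/2999.
Likelihood ratio of a positive result = 0.96/0.04 = 24.
Target posterior odds = 0.999/0.001 = 999.
Need (1/2999) × 24ⁿ ≥ 999, i.e. 24ⁿ ≥ 2996001.
24⁴ = 331776 falls short of 2996001 but 24⁵ = 7962624 reaches it, so n = 5.

5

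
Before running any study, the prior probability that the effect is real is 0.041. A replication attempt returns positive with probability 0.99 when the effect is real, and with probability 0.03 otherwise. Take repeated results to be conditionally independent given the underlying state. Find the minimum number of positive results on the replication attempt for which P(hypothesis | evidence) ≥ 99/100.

3

Prior odds = 0.041/0.959 = 41/959.
Likelihood ratio of a positive result = 0.99/0.03 = 33.
Target posterior odds = 0.99/0.01 = 99.
Need (41/959) × 33ⁿ ≥ 99, i.e. 33ⁿ ≥ 94941/41.
33² = 1089 falls short of 94941/41 but 33³ = 35937 reaches it, so n = 3.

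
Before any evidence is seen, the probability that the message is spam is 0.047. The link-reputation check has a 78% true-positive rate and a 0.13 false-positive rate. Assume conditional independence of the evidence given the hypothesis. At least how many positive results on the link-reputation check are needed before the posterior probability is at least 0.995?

5

Prior odds: 0.047 ÷ 0.953 = 47/953.
Likelihood ratio of a positive result = 0.78/0.13 = 6.
Target odds: 0.995 ÷ 0.005 = 199.
Need (47/953) × 6ⁿ ≥ 199, i.e. 6ⁿ ≥ 189647/47.
6⁴ = 1296 falls short of 189647/47 but 6⁵ = 7776 reaches it, so n = 5.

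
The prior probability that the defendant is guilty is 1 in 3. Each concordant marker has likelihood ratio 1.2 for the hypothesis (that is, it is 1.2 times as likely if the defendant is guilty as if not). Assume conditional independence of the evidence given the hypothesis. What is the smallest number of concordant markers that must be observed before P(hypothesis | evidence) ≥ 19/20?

Prior odds: (1/3) ÷ (2/3) = 0.5.
Likelihood ratio per concordant marker = 1.2.
Target odds: 0.95 ÷ 0.05 = 19.
Need 0.5 × 1.2ⁿ ≥ 19, i.e. 1.2ⁿ ≥ 38.
1.2¹⁹ ≈31.948 falls short of 38 but 1.2²⁰ ≈38.3376 reaches it, so n = 20.

20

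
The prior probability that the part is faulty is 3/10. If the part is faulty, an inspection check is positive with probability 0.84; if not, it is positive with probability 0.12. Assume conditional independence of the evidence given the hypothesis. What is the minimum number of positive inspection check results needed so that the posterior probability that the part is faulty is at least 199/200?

Prior odds = 0.3/0.7 = 3/7.
Likelihood ratio of a positive = 0.84/0.12 = 7.
Target odds: 0.995 ÷ 0.005 = 199.
Need (3/7) × 7ⁿ ≥ 199, i.e. 7ⁿ ≥ 1393/3.
7³ = 343 falls short of 1393/3 but 7⁴ = 2401 reaches it, so n = 4.

4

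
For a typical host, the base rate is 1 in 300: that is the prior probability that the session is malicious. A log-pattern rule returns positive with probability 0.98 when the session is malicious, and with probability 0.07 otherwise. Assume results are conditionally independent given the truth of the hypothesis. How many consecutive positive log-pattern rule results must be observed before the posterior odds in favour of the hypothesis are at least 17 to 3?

3

Prior odds: (1/300) ÷ (299/300) = 1/299.
Likelihood ratio of a positive result = 0.98/0.07 = 14.
Target odds = 17/3.
Need (1/299) × 14ⁿ ≥ 17/3, i.e. 14ⁿ ≥ 5083/3.
14² = 196 falls short of 5083/3 but 14³ = 2744 reaches it, so n = 3.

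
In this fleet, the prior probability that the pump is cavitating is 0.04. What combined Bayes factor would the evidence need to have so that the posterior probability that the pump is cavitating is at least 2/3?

Prior odds = 0.04/0.96 = 1/24.
Target odds = (2/3)/(1/3) = 2.
Required Bayes factor = 2 ÷ (1/24) = 48.

48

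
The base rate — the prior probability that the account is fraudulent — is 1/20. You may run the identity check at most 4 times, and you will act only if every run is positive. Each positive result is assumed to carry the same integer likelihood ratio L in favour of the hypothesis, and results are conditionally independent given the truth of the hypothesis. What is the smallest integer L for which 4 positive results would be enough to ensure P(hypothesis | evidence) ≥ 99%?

Prior odds = 0.05/0.95 = 1/19.
Target odds = 0.99/0.01 = 99.
Need L⁴ ≥ 99 ÷ (1/19) = 1881.
6⁴ = 1296 < 1881 ≤ 2401 = 7⁴, so L = 7.

7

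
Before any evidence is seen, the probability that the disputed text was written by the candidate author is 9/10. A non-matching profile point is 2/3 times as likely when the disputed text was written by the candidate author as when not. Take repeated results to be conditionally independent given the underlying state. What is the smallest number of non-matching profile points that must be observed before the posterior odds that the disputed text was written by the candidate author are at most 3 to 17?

Prior odds: 0.9 ÷ 0.1 = 9.
Likelihood ratio per non-matching profile point = 2/3.
Target odds = 3/17.
Require (2/3)ⁿ ≤ 3/17 ÷ 9 = 1/51.
(2/3)⁹ = 512/19683 is still above 1/51 but (2/3)¹⁰ = 1024/59049 is at or below it, so n = 10.

10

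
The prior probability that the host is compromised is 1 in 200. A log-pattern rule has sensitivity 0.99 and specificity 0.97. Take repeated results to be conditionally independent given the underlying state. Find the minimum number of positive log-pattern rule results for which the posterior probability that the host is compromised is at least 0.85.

3

Prior odds = 0.005/0.995 = 1/199.
False-positive rate = 1 − 0.97 = 0.03; likelihood ratio of a positive = 0.99/0.03 = 33.
Target posterior odds = 0.85/0.15 = 17/3.
Need (1/199) × 33ⁿ ≥ 17/3, i.e. 33ⁿ ≥ 3383/3.
33² = 1089 falls short of 3383/3 but 33³ = 35937 reaches it, so n = 3.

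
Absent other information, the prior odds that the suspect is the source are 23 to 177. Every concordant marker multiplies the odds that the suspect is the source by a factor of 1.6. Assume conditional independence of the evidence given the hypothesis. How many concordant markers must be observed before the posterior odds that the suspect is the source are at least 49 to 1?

Prior odds = 23/177.
Likelihood ratio per concordant marker = 1.6.
Target odds = 49.
Need (23/177) × 1.6ⁿ ≥ 49, i.e. 1.6ⁿ ≥ 8673/23.
1.6¹² ≈281.475 falls short of 8673/23 but 1.6¹³ ≈450.36 reaches it, so n = 13.

13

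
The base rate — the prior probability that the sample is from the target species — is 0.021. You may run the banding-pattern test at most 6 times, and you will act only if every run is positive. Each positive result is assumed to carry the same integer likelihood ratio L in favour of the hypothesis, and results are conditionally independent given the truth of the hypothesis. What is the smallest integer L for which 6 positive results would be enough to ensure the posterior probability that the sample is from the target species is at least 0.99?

5

Prior odds = 0.021/0.979 = 21/979.
Target odds = 0.99/0.01 = 99.
Need L⁶ ≥ 99 ÷ (21/979) = 32307/7.
4⁶ = 4096 < 32307/7 ≤ 15625 = 5⁶, so L = 5.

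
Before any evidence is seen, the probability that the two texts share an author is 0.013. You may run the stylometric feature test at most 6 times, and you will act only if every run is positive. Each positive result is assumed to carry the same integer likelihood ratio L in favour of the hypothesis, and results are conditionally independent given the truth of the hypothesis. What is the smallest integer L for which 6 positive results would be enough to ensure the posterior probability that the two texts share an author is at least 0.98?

4

Prior odds = 0.013/0.987 = 13/987.
Target odds = 0.98/0.02 = 49.
Need L⁶ ≥ 49 ÷ (13/987) = 48363/13.
3⁶ = 729 < 48363/13 ≤ 4096 = 4⁶, so L = 4.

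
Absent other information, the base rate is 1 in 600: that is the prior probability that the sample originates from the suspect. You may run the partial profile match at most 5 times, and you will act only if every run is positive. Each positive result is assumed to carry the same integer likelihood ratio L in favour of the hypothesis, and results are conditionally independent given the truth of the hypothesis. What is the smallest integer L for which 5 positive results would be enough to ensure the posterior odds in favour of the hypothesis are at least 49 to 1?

Prior odds = (1/600)/(599/600) = 1/599.
Target odds = 49.
Need L⁵ ≥ 49 ÷ (1/599) = 29351.
7⁵ = 16807 < 29351 ≤ 32768 = 8⁵, so L = 8.

8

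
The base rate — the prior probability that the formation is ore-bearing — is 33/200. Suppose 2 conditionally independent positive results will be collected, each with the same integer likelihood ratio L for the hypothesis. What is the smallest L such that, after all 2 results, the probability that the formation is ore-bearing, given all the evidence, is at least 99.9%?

72

Prior odds = 0.165/0.835 = 33/167.
Target odds = 0.999/0.001 = 999.
Need L² ≥ 999 ÷ (33/167) = 55611/11.
71² = 5041 < 55611/11 ≤ 5184 = 72², so L = 72.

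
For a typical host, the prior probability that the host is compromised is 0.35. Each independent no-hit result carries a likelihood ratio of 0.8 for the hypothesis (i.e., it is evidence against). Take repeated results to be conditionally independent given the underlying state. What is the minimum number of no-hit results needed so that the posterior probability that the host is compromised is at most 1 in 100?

Prior odds: 0.35 ÷ 0.65 = 7/13.
Likelihood ratio per no-hit result = 0.8.
Target odds: 0.01 ÷ 0.99 = 1/99.
Require 0.8ⁿ ≤ 1/99 ÷ (7/13) = 13/693.
0.8¹⁷ ≈0.022518 is still above 13/693 but 0.8¹⁸ ≈0.0180144 is at or below it, so n = 18.

18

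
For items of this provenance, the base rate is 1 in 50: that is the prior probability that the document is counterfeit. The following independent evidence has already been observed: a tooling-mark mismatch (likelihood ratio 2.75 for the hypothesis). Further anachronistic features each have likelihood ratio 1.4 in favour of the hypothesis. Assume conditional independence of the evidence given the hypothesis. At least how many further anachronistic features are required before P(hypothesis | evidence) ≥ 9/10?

16

Prior odds = 0.02/0.98 = 1/49.
Bayes factor of the evidence already in hand = 2.75.
Odds after that evidence = (1/49) × 2.75 = 11/196.
Target odds = 0.9/0.1 = 9.
Need 1.4ⁿ ≥ 9 ÷ (11/196) = 1764/11.
1.4¹⁵ ≈155.568 falls short of 1764/11 but 1.4¹⁶ ≈217.795 reaches it, so n = 16.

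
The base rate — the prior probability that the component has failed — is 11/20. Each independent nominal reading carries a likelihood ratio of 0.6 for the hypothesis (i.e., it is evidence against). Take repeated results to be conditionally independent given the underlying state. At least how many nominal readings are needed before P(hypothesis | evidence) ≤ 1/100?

10

Prior odds: 0.55 ÷ 0.45 = 11/9.
Likelihood ratio per nominal reading = 0.6.
Target posterior odds = 0.01/0.99 = 1/99.
Need (11/9) × 0.6ⁿ ≤ 1/99, i.e. 0.6ⁿ ≤ 1/121.
0.6⁹ = 19683/1953125 is still above 1/121 but 0.6¹⁰ = 59049/9765625 is at or below it, so n = 10.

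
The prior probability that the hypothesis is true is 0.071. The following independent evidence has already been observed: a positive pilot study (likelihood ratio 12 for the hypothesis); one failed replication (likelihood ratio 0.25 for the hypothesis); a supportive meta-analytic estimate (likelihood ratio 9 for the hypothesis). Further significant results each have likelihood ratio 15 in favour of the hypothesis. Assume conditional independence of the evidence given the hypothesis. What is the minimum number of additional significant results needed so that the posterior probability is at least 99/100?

Prior odds = 0.071/0.929 = 71/929.
Combined Bayes factor of the evidence already in hand = 12 × 0.25 × 9 = 27.
Odds after that evidence = (71/929) × 27 = 1917/929.
Target odds = 0.99/0.01 = 99.
Need 15ⁿ ≥ 99 ÷ (1917/929) = 10219/213.
15¹ = 15 falls short of 10219/213 but 15² = 225 reaches it, so n = 2.

2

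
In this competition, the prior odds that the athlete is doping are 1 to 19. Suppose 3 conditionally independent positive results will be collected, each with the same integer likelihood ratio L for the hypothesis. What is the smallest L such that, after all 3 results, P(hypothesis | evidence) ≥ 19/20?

8

Prior odds = 1/19.
Target odds = 0.95/0.05 = 19.
Need L³ ≥ 19 ÷ (1/19) = 361.
7³ = 343 < 361 ≤ 512 = 8³, so L = 8.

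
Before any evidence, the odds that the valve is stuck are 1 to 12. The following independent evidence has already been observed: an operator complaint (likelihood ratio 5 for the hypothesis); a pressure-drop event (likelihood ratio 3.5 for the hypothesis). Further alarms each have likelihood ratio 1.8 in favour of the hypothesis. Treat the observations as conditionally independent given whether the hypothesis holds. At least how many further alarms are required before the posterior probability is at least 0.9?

Prior odds = 1/12.
Combined Bayes factor of the evidence already in hand = 5 × 3.5 = 17.5.
Odds after that evidence = (1/12) × 17.5 = 35/24.
Target odds = 0.9/0.1 = 9.
Need 1.8ⁿ ≥ 9 ÷ (35/24) = 216/35.
1.8³ = 5.832 falls short of 216/35 but 1.8⁴ = 10.4976 reaches it, so n = 4.

4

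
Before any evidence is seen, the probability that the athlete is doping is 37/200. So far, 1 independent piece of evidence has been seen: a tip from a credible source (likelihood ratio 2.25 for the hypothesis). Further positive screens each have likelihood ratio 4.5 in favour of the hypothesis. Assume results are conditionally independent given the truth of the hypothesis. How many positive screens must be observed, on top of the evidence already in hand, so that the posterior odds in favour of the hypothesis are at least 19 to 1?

Prior odds = 0.185/0.815 = 37/163.
Bayes factor of the evidence already in hand = 2.25.
Odds after that evidence = (37/163) × 2.25 = 333/652.
Target odds = 19.
Need 4.5ⁿ ≥ 19 ÷ (333/652) = 12388/333.
4.5² = 20.25 falls short of 12388/333 but 4.5³ = 91.125 reaches it, so n = 3.

3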